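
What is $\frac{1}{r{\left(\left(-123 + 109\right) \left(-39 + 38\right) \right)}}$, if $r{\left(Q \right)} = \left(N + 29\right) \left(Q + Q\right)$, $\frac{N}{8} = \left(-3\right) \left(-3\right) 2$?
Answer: $\frac{1}{4844} \approx 0.00020644$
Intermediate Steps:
$N = 144$ ($N = 8 \left(-3\right) \left(-3\right) 2 = 8 \cdot 9 \cdot 2 = 8 \cdot 18 = 144$)
$r{\left(Q \right)} = 346 Q$ ($r{\left(Q \right)} = \left(144 + 29\right) \left(Q + Q\right) = 173 \cdot 2 Q = 346 Q$)
$\frac{1}{r{\left(\left(-123 + 109\right) \left(-39 + 38\right) \right)}} = \frac{1}{346 \left(-123 + 109\right) \left(-39 + 38\right)} = \frac{1}{346 \left(\left(-14\right) \left(-1\right)\right)} = \frac{1}{346 \cdot 14} = \frac{1}{4844}$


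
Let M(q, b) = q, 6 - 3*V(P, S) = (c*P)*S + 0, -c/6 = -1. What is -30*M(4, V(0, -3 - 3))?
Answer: -120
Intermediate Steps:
c = 6 (c = -6*(-1) = 6)
V(P, S) = 2 - 2*P*S (V(P, S) = 2 - ((6*P)*S + 0)/3 = 2 - (6*P*S + 0)/3 = 2 - 2*P*S)
-30*M(4, V(0, -3 - 3)) = -30*4 = -120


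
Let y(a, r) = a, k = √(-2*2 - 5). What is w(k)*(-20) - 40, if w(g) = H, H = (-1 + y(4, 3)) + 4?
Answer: -180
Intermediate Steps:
k = 3*I (k = √(-4 - 5) = √(-9) = 3*I ≈ 3.0*I)
H = 7 (H = (-1 + 4) + 4 = 3 + 4 = 7)
w(g) = 7
w(k)*(-20) - 40 = 7*(-20) - 40 = -140 - 40 = -180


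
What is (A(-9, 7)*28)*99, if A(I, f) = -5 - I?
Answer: 11088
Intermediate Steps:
(A(-9, 7)*28)*99 = ((-5 - 1*(-9))*28)*99 = ((-5 + 9)*28)*99 = (4*28)*99 = 112*99 = 11088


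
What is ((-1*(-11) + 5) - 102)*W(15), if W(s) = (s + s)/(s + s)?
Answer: -86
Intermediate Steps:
W(s) = 1 (W(s) = (2*s)/((2*s)) = (2*s)*(1/(2*s)) = 1)
((-1*(-11) + 5) - 102)*W(15) = ((-1*(-11) + 5) - 102)*1 = ((11 + 5) - 102)*1 = (16 - 102)*1 = -86*1 = -86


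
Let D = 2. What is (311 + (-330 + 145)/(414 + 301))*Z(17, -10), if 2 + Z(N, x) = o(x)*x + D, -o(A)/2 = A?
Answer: -8887200/143 ≈ -62148.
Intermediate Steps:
o(A) = -2*A
Z(N, x) = -2*x² (Z(N, x) = -2 + ((-2*x)*x + 2) = -2 + (-2*x² + 2) = -2 + (2 - 2*x²) = -2*x²)
(311 + (-330 + 145)/(414 + 301))*Z(17, -10) = (311 + (-330 + 145)/(414 + 301))*(-2*(-10)²) = (311 - 185/715)*(-2*100) = (311 - 185*1/715)*(-200) = (311 - 37/143)*(-200) = (44436/143)*(-200) = -8887200/143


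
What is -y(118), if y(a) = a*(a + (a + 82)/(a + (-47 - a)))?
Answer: -630828/47 ≈ -13422.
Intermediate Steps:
y(a) = a*(-82/47 + 46*a/47) (y(a) = a*(a + (82 + a)/(-47)) = a*(a + (82 + a)*(-1/47)) = a*(a + (-82/47 - a/47)) = a*(-82/47 + 46*a/47))
-y(118) = -2*118*(-41 + 23*118)/47 = -2*118*(-41 + 2714)/47 = -2*118*2673/47 = -1*630828/47 = -630828/47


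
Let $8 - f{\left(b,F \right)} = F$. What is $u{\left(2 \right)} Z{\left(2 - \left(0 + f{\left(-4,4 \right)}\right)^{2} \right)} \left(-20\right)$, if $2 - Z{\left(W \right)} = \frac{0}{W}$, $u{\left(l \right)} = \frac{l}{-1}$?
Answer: $80$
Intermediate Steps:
$f{\left(b,F \right)} = 8 - F$
$u{\left(l \right)} = - l$ ($u{\left(l \right)} = l \left(-1\right) = - l$)
$Z{\left(W \right)} = 2$ ($Z{\left(W \right)} = 2 - \frac{0}{W} = 2 - 0 = 2 + 0 = 2$)
$u{\left(2 \right)} Z{\left(2 - \left(0 + f{\left(-4,4 \right)}\right)^{2} \right)} \left(-20\right) = \left(-1\right) 2 \cdot 2 \left(-20\right) = \left(-2\right) 2 \left(-20\right) = \left(-4\right) \left(-20\right) = 80$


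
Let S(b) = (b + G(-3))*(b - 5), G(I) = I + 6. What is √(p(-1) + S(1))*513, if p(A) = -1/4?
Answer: 513*I*√65/2 ≈ 2068.0*I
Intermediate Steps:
G(I) = 6 + I
p(A) = -¼ (p(A) = -1*¼ = -¼)
S(b) = (-5 + b)*(3 + b) (S(b) = (b + (6 - 3))*(b - 5) = (b + 3)*(-5 + b) = (3 + b)*(-5 + b) = (-5 + b)*(3 + b))
√(p(-1) + S(1))*513 = √(-¼ + (-15 + 1² - 2*1))*513 = √(-¼ + (-15 + 1 - 2))*513 = √(-¼ - 16)*513 = √(-65/4)*513 = (I*√65/2)*513 = 513*I*√65/2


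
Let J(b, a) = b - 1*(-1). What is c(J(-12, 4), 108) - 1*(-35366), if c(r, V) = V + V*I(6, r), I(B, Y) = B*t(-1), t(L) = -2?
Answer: 34178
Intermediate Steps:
J(b, a) = 1 + b (J(b, a) = b + 1 = 1 + b)
I(B, Y) = -2*B (I(B, Y) = B*(-2) = -2*B)
c(r, V) = -11*V (c(r, V) = V + V*(-2*6) = V + V*(-12) = V - 12*V = -11*V)
c(J(-12, 4), 108) - 1*(-35366) = -11*108 - 1*(-35366) = -1188 + 35366 = 34178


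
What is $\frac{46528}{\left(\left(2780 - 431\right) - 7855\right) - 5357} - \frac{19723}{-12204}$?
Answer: $- \frac{39286307}{14730228} \approx -2.6671$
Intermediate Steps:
$\frac{46528}{\left(\left(2780 - 431\right) - 7855\right) - 5357} - \frac{19723}{-12204} = \frac{46528}{\left(\left(2780 - 431\right) - 7855\right) - 5357} - - \frac{19723}{12204} = \frac{46528}{\left(2349 - 7855\right) - 5357} + \frac{19723}{12204} = \frac{46528}{-5506 - 5357} + \frac{19723}{12204} = \frac{46528}{-10863} + \frac{19723}{12204} = 46528 \left(- \frac{1}{10863}\right) + \frac{19723}{12204} = - \frac{46528}{10863} + \frac{19723}{12204} = - \frac{39286307}{14730228}$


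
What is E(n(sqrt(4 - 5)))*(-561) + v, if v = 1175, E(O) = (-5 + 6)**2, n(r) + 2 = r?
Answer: 614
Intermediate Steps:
n(r) = -2 + r
E(O) = 1 (E(O) = 1**2 = 1)
E(n(sqrt(4 - 5)))*(-561) + v = 1*(-561) + 1175 = -561 + 1175 = 614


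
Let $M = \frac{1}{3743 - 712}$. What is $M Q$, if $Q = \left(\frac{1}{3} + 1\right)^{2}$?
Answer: $\frac{16}{27279} \approx 0.00058653$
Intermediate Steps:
$M = \frac{1}{3031} \approx 0.00032992$
$Q = \frac{16}{9}$ ($Q = \left(\frac{1}{3} + 1\right)^{2} = \left(\frac{4}{3}\right)^{2} = \frac{16}{9} \approx 1.7778$)
$M Q = \frac{1}{3031} \cdot \frac{16}{9} = \frac{16}{27279}$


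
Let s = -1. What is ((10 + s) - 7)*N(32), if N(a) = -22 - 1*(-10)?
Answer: -24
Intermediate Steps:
N(a) = -12 (N(a) = -22 + 10 = -12)
((10 + s) - 7)*N(32) = ((10 - 1) - 7)*(-12) = (9 - 7)*(-12) = 2*(-12) = -24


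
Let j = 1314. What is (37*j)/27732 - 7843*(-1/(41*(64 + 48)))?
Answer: 36729661/10612112 ≈ 3.4611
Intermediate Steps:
(37*j)/27732 - 7843*(-1/(41*(64 + 48))) = (37*1314)/27732 - 7843*(-1/(41*(64 + 48))) = 48618*(1/27732) - 7843/(112*(-41)) = 8103/4622 - 7843/(-4592) = 8103/4622 - 7843*(-1/4592) = 8103/4622 + 7843/4592 = 36729661/10612112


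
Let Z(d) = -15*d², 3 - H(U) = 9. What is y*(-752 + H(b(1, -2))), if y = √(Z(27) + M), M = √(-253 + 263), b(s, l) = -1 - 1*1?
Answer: -758*I*√(10935 - √10) ≈ -79253.0*I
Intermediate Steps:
b(s, l) = -2 (b(s, l) = -1 - 1 = -2)
H(U) = -6 (H(U) = 3 - 1*9 = 3 - 9 = -6)
M = √10 ≈ 3.1623
y = √(-10935 + √10) (y = √(-15*27² + √10) = √(-15*729 + √10) = √(-10935 + √10) ≈ 104.56*I)
y*(-752 + H(b(1, -2))) = √(-10935 + √10)*(-752 - 6) = √(-10935 + √10)*(-758) = -758*√(-10935 + √10)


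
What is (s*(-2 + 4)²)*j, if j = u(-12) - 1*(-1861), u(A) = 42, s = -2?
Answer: -15224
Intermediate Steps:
j = 1903 (j = 42 - 1*(-1861) = 42 + 1861 = 1903)
(s*(-2 + 4)²)*j = -2*(-2 + 4)²*1903 = -2*2²*1903 = -2*4*1903 = -8*1903 = -15224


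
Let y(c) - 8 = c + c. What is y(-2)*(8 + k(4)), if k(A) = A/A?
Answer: 36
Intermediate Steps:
k(A) = 1
y(c) = 8 + 2*c (y(c) = 8 + (c + c) = 8 + 2*c)
y(-2)*(8 + k(4)) = (8 + 2*(-2))*(8 + 1) = (8 - 4)*9 = 4*9 = 36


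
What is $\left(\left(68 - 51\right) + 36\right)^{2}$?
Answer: $2809$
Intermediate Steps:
$\left(\left(68 - 51\right) + 36\right)^{2} = \left(17 + 36\right)^{2} = 53^{2} = 2809$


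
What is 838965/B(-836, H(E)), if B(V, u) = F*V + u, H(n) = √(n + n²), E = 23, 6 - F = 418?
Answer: 36120799110/14829175259 - 838965*√138/59316701036 ≈ 2.4356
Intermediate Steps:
F = -412 (F = 6 - 1*418 = 6 - 418 = -412)
B(V, u) = u - 412*V (B(V, u) = -412*V + u = u - 412*V)
838965/B(-836, H(E)) = 838965/(√(23*(1 + 23)) - 412*(-836)) = 838965/(√(23*24) + 344432) = 838965/(√552 + 344432) = 838965/(2*√138 + 344432) = 838965/(344432 + 2*√138)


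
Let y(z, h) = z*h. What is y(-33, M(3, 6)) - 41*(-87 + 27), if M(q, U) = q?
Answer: 2361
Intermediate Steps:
y(z, h) = h*z
y(-33, M(3, 6)) - 41*(-87 + 27) = 3*(-33) - 41*(-87 + 27) = -99 - 41*(-60) = -99 - 1*(-2460) = -99 + 2460 = 2361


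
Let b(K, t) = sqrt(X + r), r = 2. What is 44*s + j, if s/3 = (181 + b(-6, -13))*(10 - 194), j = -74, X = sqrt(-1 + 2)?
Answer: -4396202 - 24288*sqrt(3) ≈ -4.4383e+6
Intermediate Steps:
X = 1 (X = sqrt(1) = 1)
b(K, t) = sqrt(3) (b(K, t) = sqrt(1 + 2) = sqrt(3))
s = -99912 - 552*sqrt(3) (s = 3*((181 + sqrt(3))*(10 - 194)) = 3*((181 + sqrt(3))*(-184)) = 3*(-33304 - 184*sqrt(3)) = -99912 - 552*sqrt(3) ≈ -1.0087e+5)
44*s + j = 44*(-99912 - 552*sqrt(3)) - 74 = (-4396128 - 24288*sqrt(3)) - 74 = -4396202 - 24288*sqrt(3)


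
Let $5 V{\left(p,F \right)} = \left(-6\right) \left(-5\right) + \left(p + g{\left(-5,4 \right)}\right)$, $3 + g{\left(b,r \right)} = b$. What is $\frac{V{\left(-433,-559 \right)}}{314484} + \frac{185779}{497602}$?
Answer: $\frac{48653016793}{130406556140} \approx 0.37309$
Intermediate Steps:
$g{\left(b,r \right)} = -3 + b$
$V{\left(p,F \right)} = \frac{22}{5} + \frac{p}{5}$ ($V{\left(p,F \right)} = \frac{\left(-6\right) \left(-5\right) + \left(p - 8\right)}{5} = \frac{30 + \left(p - 8\right)}{5} = \frac{30 + \left(-8 + p\right)}{5} = \frac{22 + p}{5} = \frac{22}{5} + \frac{p}{5}$)
$\frac{V{\left(-433,-559 \right)}}{314484} + \frac{185779}{497602} = \frac{\frac{22}{5} + \frac{1}{5} \left(-433\right)}{314484} + \frac{185779}{497602} = \left(\frac{22}{5} - \frac{433}{5}\right) \frac{1}{314484} + 185779 \cdot \frac{1}{497602} = \left(- \frac{411}{5}\right) \frac{1}{314484} + \frac{185779}{497602} = - \frac{137}{524140} + \frac{185779}{497602} = \frac{48653016793}{130406556140}$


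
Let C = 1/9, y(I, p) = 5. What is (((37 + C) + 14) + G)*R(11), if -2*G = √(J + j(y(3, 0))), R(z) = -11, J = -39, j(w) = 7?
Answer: -5060/9 + 22*I*√2 ≈ -562.22 + 31.113*I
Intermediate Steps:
C = ⅑ ≈ 0.11111
G = -2*I*√2 (G = -√(-39 + 7)/2 = -2*I*√2 ≈ -2.8284*I)
(((37 + C) + 14) + G)*R(11) = (((37 + ⅑) + 14) - 2*I*√2)*(-11) = ((334/9 + 14) - 2*I*√2)*(-11) = (460/9 - 2*I*√2)*(-11) = -5060/9 + 22*I*√2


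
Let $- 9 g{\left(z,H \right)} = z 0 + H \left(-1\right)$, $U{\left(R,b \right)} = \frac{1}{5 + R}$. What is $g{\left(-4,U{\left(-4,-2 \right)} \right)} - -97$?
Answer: $\frac{874}{9} \approx 97.111$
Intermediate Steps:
$g{\left(z,H \right)} = \frac{H}{9}$ ($g{\left(z,H \right)} = - \frac{z 0 + H \left(-1\right)}{9} = - \frac{0 - H}{9} = - \frac{\left(-1\right) H}{9} = \frac{H}{9}$)
$g{\left(-4,U{\left(-4,-2 \right)} \right)} - -97 = \frac{1}{9 \left(5 - 4\right)} - -97 = \frac{1}{9 \cdot 1} + 97 = \frac{1}{9} \cdot 1 + 97 = \frac{1}{9} + 97 = \frac{874}{9}$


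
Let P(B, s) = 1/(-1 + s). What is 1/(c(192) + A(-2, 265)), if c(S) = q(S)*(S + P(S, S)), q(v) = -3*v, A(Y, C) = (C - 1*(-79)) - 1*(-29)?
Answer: -191/21052405 ≈ -9.0726e-6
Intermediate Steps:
A(Y, C) = 108 + C (A(Y, C) = (C + 79) + 29 = (79 + C) + 29 = 108 + C)
c(S) = -3*S*(S + 1/(-1 + S)) (c(S) = (-3*S)*(S + 1/(-1 + S)) = -3*S*(S + 1/(-1 + S)))
1/(c(192) + A(-2, 265)) = 1/(3*192*(-1 + 192 - 1*192**2)/(-1 + 192) + (108 + 265)) = 1/(3*192*(-1 + 192 - 1*36864)/191 + 373) = 1/(3*192*(1/191)*(-1 + 192 - 36864) + 373) = 1/(3*192*(1/191)*(-36673) + 373) = 1/(-21123648/191 + 373) = 1/(-21052405/191) = -191/21052405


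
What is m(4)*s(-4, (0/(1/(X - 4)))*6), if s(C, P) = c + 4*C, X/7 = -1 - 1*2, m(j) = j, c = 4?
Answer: -48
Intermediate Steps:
X = -21 (X = 7*(-1 - 1*2) = 7*(-1 - 2) = 7*(-3) = -21)
s(C, P) = 4 + 4*C
m(4)*s(-4, (0/(1/(X - 4)))*6) = 4*(4 + 4*(-4)) = 4*(4 - 16) = 4*(-12) = -48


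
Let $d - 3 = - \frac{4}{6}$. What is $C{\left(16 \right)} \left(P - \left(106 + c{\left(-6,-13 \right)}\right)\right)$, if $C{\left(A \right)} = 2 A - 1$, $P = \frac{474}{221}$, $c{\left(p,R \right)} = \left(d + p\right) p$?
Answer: $- \frac{862234}{221} \approx -3901.5$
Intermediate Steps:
$d = \frac{7}{3}$ ($d = 3 - \frac{4}{6} = 3 - \frac{2}{3} = \frac{7}{3} \approx 2.3333$)
$c{\left(p,R \right)} = p \left(\frac{7}{3} + p\right)$ ($c{\left(p,R \right)} = \left(\frac{7}{3} + p\right) p = p \left(\frac{7}{3} + p\right)$)
$P = \frac{474}{221}$ ($P = 474 \cdot \frac{1}{221} = \frac{474}{221} \approx 2.1448$)
$C{\left(A \right)} = -1 + 2 A$
$C{\left(16 \right)} \left(P - \left(106 + c{\left(-6,-13 \right)}\right)\right) = \left(-1 + 2 \cdot 16\right) \left(\frac{474}{221} - \left(106 + \frac{1}{3} \left(-6\right) \left(7 + 3 \left(-6\right)\right)\right)\right) = \left(-1 + 32\right) \left(\frac{474}{221} - \left(106 + \frac{1}{3} \left(-6\right) \left(7 - 18\right)\right)\right) = 31 \left(\frac{474}{221} - \left(106 + \frac{1}{3} \left(-6\right) \left(-11\right)\right)\right) = 31 \left(\frac{474}{221} - 128\right) = 31 \left(- \frac{27814}{221}\right) = - \frac{862234}{221}$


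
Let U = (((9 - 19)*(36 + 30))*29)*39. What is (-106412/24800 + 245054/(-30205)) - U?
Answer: 27957597556317/37454200 ≈ 7.4645e+5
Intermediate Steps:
U = -746460 (U = (-10*66*29)*39 = -660*29*39 = -19140*39 = -746460)
(-106412/24800 + 245054/(-30205)) - U = (-106412/24800 + 245054/(-30205)) - 1*(-746460) = (-106412*1/24800 + 245054*(-1/30205)) + 746460 = (-26603/6200 - 245054/30205) + 746460 = -464575683/37454200 + 746460 = 27957597556317/37454200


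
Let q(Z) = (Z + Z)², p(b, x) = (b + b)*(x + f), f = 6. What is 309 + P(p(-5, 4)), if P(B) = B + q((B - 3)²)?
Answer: 450203733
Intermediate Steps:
p(b, x) = 2*b*(6 + x) (p(b, x) = (b + b)*(x + 6) = (2*b)*(6 + x) = 2*b*(6 + x))
q(Z) = 4*Z² (q(Z) = (2*Z)² = 4*Z²)
P(B) = B + 4*(-3 + B)⁴ (P(B) = B + 4*((B - 3)²)² = B + 4*((-3 + B)²)² = B + 4*(-3 + B)⁴)
309 + P(p(-5, 4)) = 309 + (2*(-5)*(6 + 4) + 4*(-3 + 2*(-5)*(6 + 4))⁴) = 309 + (2*(-5)*10 + 4*(-3 + 2*(-5)*10)⁴) = 309 + (-100 + 4*(-3 - 100)⁴) = 309 + (-100 + 4*(-103)⁴) = 309 + (-100 + 4*112550881) = 309 + (-100 + 450203524) = 309 + 450203424 = 450203733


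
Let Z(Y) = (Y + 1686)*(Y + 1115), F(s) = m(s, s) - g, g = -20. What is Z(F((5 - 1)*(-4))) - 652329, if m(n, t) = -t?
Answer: 1329693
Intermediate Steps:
F(s) = 20 - s (F(s) = -s - 1*(-20) = -s + 20 = 20 - s)
Z(Y) = (1115 + Y)*(1686 + Y) (Z(Y) = (1686 + Y)*(1115 + Y) = (1115 + Y)*(1686 + Y))
Z(F((5 - 1)*(-4))) - 652329 = (1879890 + (20 - (5 - 1)*(-4))² + 2801*(20 - (5 - 1)*(-4))) - 652329 = (1879890 + (20 - 4*(-4))² + 2801*(20 - 4*(-4))) - 652329 = (1879890 + (20 - 1*(-16))² + 2801*(20 - 1*(-16))) - 652329 = (1879890 + (20 + 16)² + 2801*(20 + 16)) - 652329 = (1879890 + 36² + 2801*36) - 652329 = (1879890 + 1296 + 100836) - 652329 = 1982022 - 652329 = 1329693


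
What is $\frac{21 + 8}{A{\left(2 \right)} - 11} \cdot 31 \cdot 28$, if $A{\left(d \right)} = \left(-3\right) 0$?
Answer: $- \frac{25172}{11} \approx -2288.4$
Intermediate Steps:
$A{\left(d \right)} = 0$
$\frac{21 + 8}{A{\left(2 \right)} - 11} \cdot 31 \cdot 28 = \frac{21 + 8}{0 - 11} \cdot 31 \cdot 28 = \frac{29}{-11} \cdot 31 \cdot 28 = 29 \left(- \frac{1}{11}\right) 31 \cdot 28 = \left(- \frac{29}{11}\right) 31 \cdot 28 = \left(- \frac{899}{11}\right) 28 = - \frac{25172}{11}$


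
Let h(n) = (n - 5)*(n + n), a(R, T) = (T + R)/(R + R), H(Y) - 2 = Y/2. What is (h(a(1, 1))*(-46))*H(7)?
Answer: 2024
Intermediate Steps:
H(Y) = 2 + Y/2
a(R, T) = (R + T)/(2*R) (a(R, T) = (R + T)/((2*R)) = (R + T)*(1/(2*R)) = (R + T)/(2*R))
h(n) = 2*n*(-5 + n) (h(n) = (-5 + n)*(2*n) = 2*n*(-5 + n))
(h(a(1, 1))*(-46))*H(7) = ((2*((½)*(1 + 1)/1)*(-5 + (½)*(1 + 1)/1))*(-46))*(2 + (½)*7) = ((2*((½)*1*2)*(-5 + (½)*1*2))*(-46))*(2 + 7/2) = ((2*1*(-5 + 1))*(-46))*(11/2) = ((2*1*(-4))*(-46))*(11/2) = -8*(-46)*(11/2) = 368*(11/2) = 2024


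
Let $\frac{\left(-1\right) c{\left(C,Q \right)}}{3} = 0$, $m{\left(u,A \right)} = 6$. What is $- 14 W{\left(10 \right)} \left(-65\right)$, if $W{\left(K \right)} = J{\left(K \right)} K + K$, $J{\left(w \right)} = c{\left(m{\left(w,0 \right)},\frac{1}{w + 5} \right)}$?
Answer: $9100$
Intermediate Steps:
$c{\left(C,Q \right)} = 0$ ($c{\left(C,Q \right)} = \left(-3\right) 0 = 0$)
$J{\left(w \right)} = 0$
$W{\left(K \right)} = K$ ($W{\left(K \right)} = 0 K + K = 0 + K = K$)
$- 14 W{\left(10 \right)} \left(-65\right) = \left(-14\right) 10 \left(-65\right) = \left(-140\right) \left(-65\right) = 9100$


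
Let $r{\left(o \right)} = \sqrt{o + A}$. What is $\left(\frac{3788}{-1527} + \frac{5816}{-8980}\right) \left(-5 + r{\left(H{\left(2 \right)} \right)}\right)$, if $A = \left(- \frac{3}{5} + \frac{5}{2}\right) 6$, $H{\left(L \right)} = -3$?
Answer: $\frac{10724318}{685623} - \frac{10724318 \sqrt{210}}{17140575} \approx 6.5749$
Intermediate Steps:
$A = \frac{57}{5}$ ($A = \left(\left(-3\right) \frac{1}{5} + 5 \cdot \frac{1}{2}\right) 6 = \left(- \frac{3}{5} + \frac{5}{2}\right) 6 = \frac{19}{10} \cdot 6 = \frac{57}{5} \approx 11.4$)
$r{\left(o \right)} = \sqrt{\frac{57}{5} + o}$ ($r{\left(o \right)} = \sqrt{o + \frac{57}{5}} = \sqrt{\frac{57}{5} + o}$)
$\left(\frac{3788}{-1527} + \frac{5816}{-8980}\right) \left(-5 + r{\left(H{\left(2 \right)} \right)}\right) = \left(\frac{3788}{-1527} + \frac{5816}{-8980}\right) \left(-5 + \frac{\sqrt{285 + 25 \left(-3\right)}}{5}\right) = \left(3788 \left(- \frac{1}{1527}\right) + 5816 \left(- \frac{1}{8980}\right)\right) \left(-5 + \frac{\sqrt{285 - 75}}{5}\right) = \left(- \frac{3788}{1527} - \frac{1454}{2245}\right) \left(-5 + \frac{\sqrt{210}}{5}\right) = - \frac{10724318 \left(-5 + \frac{\sqrt{210}}{5}\right)}{3428115} = \frac{10724318}{685623} - \frac{10724318 \sqrt{210}}{17140575}$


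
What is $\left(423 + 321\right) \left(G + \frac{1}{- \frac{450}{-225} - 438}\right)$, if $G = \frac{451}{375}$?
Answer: $\frac{12168182}{13625} \approx 893.08$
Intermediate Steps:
$G = \frac{451}{375}$ ($G = 451 \cdot \frac{1}{375} = \frac{451}{375} \approx 1.2027$)
$\left(423 + 321\right) \left(G + \frac{1}{- \frac{450}{-225} - 438}\right) = \left(423 + 321\right) \left(\frac{451}{375} + \frac{1}{- \frac{450}{-225} - 438}\right) = 744 \left(\frac{451}{375} + \frac{1}{\left(-450\right) \left(- \frac{1}{225}\right) - 438}\right) = 744 \left(\frac{451}{375} + \frac{1}{2 - 438}\right) = 744 \left(\frac{451}{375} + \frac{1}{-436}\right) = 744 \left(\frac{451}{375} - \frac{1}{436}\right) = 744 \cdot \frac{196261}{163500} = \frac{12168182}{13625}$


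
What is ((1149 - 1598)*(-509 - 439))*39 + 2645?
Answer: 16603073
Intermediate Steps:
((1149 - 1598)*(-509 - 439))*39 + 2645 = -449*(-948)*39 + 2645 = 425652*39 + 2645 = 16600428 + 2645 = 16603073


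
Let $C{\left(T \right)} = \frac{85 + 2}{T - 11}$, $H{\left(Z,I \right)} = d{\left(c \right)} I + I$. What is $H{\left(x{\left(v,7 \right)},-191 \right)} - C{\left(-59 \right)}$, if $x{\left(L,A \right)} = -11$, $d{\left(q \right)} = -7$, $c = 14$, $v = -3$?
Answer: $\frac{80307}{70} \approx 1147.2$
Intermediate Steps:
$H{\left(Z,I \right)} = - 6 I$ ($H{\left(Z,I \right)} = - 7 I + I = - 6 I$)
$C{\left(T \right)} = \frac{87}{-11 + T}$
$H{\left(x{\left(v,7 \right)},-191 \right)} - C{\left(-59 \right)} = \left(-6\right) \left(-191\right) - \frac{87}{-11 - 59} = 1146 - \frac{87}{-70} = 1146 - 87 \left(- \frac{1}{70}\right) = 1146 - - \frac{87}{70} = 1146 + \frac{87}{70} = \frac{80307}{70}$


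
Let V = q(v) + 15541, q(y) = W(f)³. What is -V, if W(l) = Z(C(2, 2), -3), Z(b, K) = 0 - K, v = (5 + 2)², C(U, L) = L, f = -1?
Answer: -15568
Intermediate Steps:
v = 49 (v = 7² = 49)
Z(b, K) = -K
W(l) = 3 (W(l) = -1*(-3) = 3)
q(y) = 27 (q(y) = 3³ = 27)
V = 15568 (V = 27 + 15541 = 15568)
-V = -1*15568 = -15568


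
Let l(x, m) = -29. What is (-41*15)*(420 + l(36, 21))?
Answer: -240465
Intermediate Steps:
(-41*15)*(420 + l(36, 21)) = (-41*15)*(420 - 29) = -615*391 = -240465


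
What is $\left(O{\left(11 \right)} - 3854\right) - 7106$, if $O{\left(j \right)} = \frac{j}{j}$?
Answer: $-10959$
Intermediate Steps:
$O{\left(j \right)} = 1$
$\left(O{\left(11 \right)} - 3854\right) - 7106 = \left(1 - 3854\right) - 7106 = -3853 - 7106 = -10959$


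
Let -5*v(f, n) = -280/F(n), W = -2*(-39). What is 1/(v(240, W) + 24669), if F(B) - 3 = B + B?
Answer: 159/3922427 ≈ 4.0536e-5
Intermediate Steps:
F(B) = 3 + 2*B (F(B) = 3 + (B + B) = 3 + 2*B)
W = 78
v(f, n) = 56/(3 + 2*n) (v(f, n) = -(-56)/(3 + 2*n) = 56/(3 + 2*n))
1/(v(240, W) + 24669) = 1/(56/(3 + 2*78) + 24669) = 1/(56/(3 + 156) + 24669) = 1/(56/159 + 24669) = 1/(3922427/159) = 159/3922427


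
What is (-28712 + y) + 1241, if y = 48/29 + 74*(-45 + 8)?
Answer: -876013/29 ≈ -30207.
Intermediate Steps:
y = -79354/29 (y = 48*(1/29) + 74*(-37) = 48/29 - 2738 = -79354/29 ≈ -2736.3)
(-28712 + y) + 1241 = (-28712 - 79354/29) + 1241 = -912002/29 + 1241 = -876013/29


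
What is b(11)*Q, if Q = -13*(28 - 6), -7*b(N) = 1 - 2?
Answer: -286/7 ≈ -40.857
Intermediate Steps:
b(N) = ⅐ (b(N) = -(1 - 2)/7 = -⅐*(-1) = ⅐)
Q = -286 (Q = -13*22 = -286)
b(11)*Q = (⅐)*(-286) = -286/7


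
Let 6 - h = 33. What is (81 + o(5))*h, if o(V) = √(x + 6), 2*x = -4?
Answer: -2241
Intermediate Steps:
h = -27 (h = 6 - 1*33 = 6 - 33 = -27)
x = -2 (x = (½)*(-4) = -2)
o(V) = 2 (o(V) = √(-2 + 6) = √4 = 2)
(81 + o(5))*h = (81 + 2)*(-27) = 83*(-27) = -2241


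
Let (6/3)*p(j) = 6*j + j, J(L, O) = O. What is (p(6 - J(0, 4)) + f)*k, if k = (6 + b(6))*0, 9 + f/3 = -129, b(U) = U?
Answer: 0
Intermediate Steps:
p(j) = 7*j/2 (p(j) = (6*j + j)/2 = (7*j)/2 = 7*j/2)
f = -414 (f = -27 + 3*(-129) = -27 - 387 = -414)
k = 0 (k = (6 + 6)*0 = 12*0 = 0)
(p(6 - J(0, 4)) + f)*k = (7*(6 - 1*4)/2 - 414)*0 = (7*(6 - 4)/2 - 414)*0 = ((7/2)*2 - 414)*0 = (7 - 414)*0 = -407*0 = 0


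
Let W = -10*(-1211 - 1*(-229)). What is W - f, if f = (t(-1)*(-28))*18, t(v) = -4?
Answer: 7804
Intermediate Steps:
W = 9820 (W = -10*(-1211 + 229) = -10*(-982) = 9820)
f = 2016 (f = -4*(-28)*18 = 112*18 = 2016)
W - f = 9820 - 1*2016 = 9820 - 2016 = 7804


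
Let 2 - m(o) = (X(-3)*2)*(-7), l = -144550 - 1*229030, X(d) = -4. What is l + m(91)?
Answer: -373634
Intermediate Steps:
l = -373580 (l = -144550 - 229030 = -373580)
m(o) = -54 (m(o) = 2 - (-4*2)*(-7) = 2 - (-8)*(-7) = 2 - 1*56 = 2 - 56 = -54)
l + m(91) = -373580 - 54 = -373634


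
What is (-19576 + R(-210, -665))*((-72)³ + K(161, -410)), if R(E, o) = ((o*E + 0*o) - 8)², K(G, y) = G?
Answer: -7275147471891156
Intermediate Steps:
R(E, o) = (-8 + E*o)² (R(E, o) = ((E*o + 0) - 8)² = (E*o - 8)² = (-8 + E*o)²)
(-19576 + R(-210, -665))*((-72)³ + K(161, -410)) = (-19576 + (-8 - 210*(-665))²)*((-72)³ + 161) = (-19576 + (-8 + 139650)²)*(-373248 + 161) = (-19576 + 139642²)*(-373087) = (-19576 + 19499888164)*(-373087) = 19499868588*(-373087) = -7275147471891156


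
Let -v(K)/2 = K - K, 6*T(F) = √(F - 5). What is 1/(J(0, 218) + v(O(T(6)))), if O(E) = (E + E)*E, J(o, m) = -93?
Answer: -1/93 ≈ -0.010753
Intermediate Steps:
T(F) = √(-5 + F)/6 (T(F) = √(F - 5)/6 = √(-5 + F)/6)
O(E) = 2*E² (O(E) = (2*E)*E = 2*E²)
v(K) = 0 (v(K) = -2*(K - K) = -2*0 = 0)
1/(J(0, 218) + v(O(T(6)))) = 1/(-93 + 0) = 1/(-93) = -1/93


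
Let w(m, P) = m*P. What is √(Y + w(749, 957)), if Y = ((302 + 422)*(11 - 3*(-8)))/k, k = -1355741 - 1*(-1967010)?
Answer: √267829569671788733/611269 ≈ 846.64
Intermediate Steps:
k = 611269 (k = -1355741 + 1967010 = 611269)
Y = 25340/611269 (Y = ((302 + 422)*(11 - 3*(-8)))/611269 = (724*(11 + 24))*(1/611269) = (724*35)*(1/611269) = 25340*(1/611269) = 25340/611269 ≈ 0.041455)
w(m, P) = P*m
√(Y + w(749, 957)) = √(25340/611269 + 957*749) = √(25340/611269 + 716793) = √(438153365657/611269) = √267829569671788733/611269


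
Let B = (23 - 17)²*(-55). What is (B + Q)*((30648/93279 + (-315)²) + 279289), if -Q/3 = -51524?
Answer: 105639854657568/1829 ≈ 5.7758e+10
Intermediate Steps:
Q = 154572 (Q = -3*(-51524) = 154572)
B = -1980 (B = 6²*(-55) = 36*(-55) = -1980)
(B + Q)*((30648/93279 + (-315)²) + 279289) = (-1980 + 154572)*((30648/93279 + (-315)²) + 279289) = 152592*((30648*(1/93279) + 99225) + 279289) = 152592*((10216/31093 + 99225) + 279289) = 152592*(3085213141/31093 + 279289) = 152592*(11769146018/31093) = 105639854657568/1829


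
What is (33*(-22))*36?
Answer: -26136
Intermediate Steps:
(33*(-22))*36 = -726*36 = -26136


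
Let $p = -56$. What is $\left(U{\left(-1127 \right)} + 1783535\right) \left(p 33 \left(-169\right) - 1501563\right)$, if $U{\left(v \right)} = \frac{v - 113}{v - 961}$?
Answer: $- \frac{61511073167810}{29} \approx -2.1211 \cdot 10^{12}$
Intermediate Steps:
$U{\left(v \right)} = \frac{-113 + v}{-961 + v}$ ($U{\left(v \right)} = \frac{v - 113}{-961 + v} = \frac{-113 + v}{-961 + v}$)
$\left(U{\left(-1127 \right)} + 1783535\right) \left(p 33 \left(-169\right) - 1501563\right) = \left(\frac{-113 - 1127}{-961 - 1127} + 1783535\right) \left(\left(-56\right) 33 \left(-169\right) - 1501563\right) = \left(\frac{1}{-2088} \left(-1240\right) + 1783535\right) \left(\left(-1848\right) \left(-169\right) - 1501563\right) = \left(\left(- \frac{1}{2088}\right) \left(-1240\right) + 1783535\right) \left(312312 - 1501563\right) = \left(\frac{155}{261} + 1783535\right) \left(-1189251\right) = \frac{465502790}{261} \left(-1189251\right) = - \frac{61511073167810}{29}$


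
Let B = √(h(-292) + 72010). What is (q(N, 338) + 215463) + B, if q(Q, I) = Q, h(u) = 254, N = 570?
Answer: 216033 + 2*√18066 ≈ 2.1630e+5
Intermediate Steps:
B = 2*√18066 (B = √(254 + 72010) = √72264 = 2*√18066 ≈ 268.82)
(q(N, 338) + 215463) + B = (570 + 215463) + 2*√18066 = 216033 + 2*√18066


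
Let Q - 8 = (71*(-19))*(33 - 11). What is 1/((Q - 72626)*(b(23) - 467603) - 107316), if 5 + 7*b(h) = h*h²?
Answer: 7/333592540252 ≈ 2.0984e-11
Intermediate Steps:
Q = -29670 (Q = 8 + (71*(-19))*(33 - 11) = 8 - 1349*22 = 8 - 29678 = -29670)
b(h) = -5/7 + h³/7 (b(h) = -5/7 + (h*h²)/7 = -5/7 + h³/7)
1/((Q - 72626)*(b(23) - 467603) - 107316) = 1/((-29670 - 72626)*((-5/7 + (⅐)*23³) - 467603) - 107316) = 1/(-102296*((-5/7 + (⅐)*12167) - 467603) - 107316) = 1/(-102296*((-5/7 + 12167/7) - 467603) - 107316) = 1/(-102296*(12162/7 - 467603) - 107316) = 1/(-102296*(-3261059/7) - 107316) = 1/(333593291464/7 - 107316) = 1/(333592540252/7) = 7/333592540252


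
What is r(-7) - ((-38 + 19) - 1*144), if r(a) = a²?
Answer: 212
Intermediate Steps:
r(-7) - ((-38 + 19) - 1*144) = (-7)² - ((-38 + 19) - 1*144) = 49 - (-19 - 144) = 49 - 1*(-163) = 49 + 163 = 212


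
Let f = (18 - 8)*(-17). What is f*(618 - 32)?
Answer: -99620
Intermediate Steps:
f = -170 (f = 10*(-17) = -170)
f*(618 - 32) = -170*(618 - 32) = -170*586 = -99620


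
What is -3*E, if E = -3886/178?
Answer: 5829/89 ≈ 65.494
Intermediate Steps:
E = -1943/89 (E = -3886*1/178 = -1943/89 ≈ -21.831)
-3*E = -3*(-1943/89) = 5829/89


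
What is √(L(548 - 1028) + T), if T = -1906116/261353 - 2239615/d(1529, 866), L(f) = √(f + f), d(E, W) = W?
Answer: √(-132852360150448675598 + 409808300156505632*I*√15)/226331698 ≈ 0.3042 + 50.927*I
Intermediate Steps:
L(f) = √2*√f (L(f) = √(2*f) = √2*√f)
T = -586980795551/226331698 (T = -1906116/261353 - 2239615/866 = -586980795551/226331698 ≈ -2593.5)
√(L(548 - 1028) + T) = √(√2*√(548 - 1028) - 586980795551/226331698) = √(√2*√(-480) - 586980795551/226331698) = √(√2*(4*I*√30) - 586980795551/226331698) = √(8*I*√15 - 586980795551/226331698) = √(-586980795551/226331698 + 8*I*√15)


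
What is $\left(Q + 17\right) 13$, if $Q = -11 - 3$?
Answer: $39$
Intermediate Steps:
$Q = -14$ ($Q = -11 - 3 = -14$)
$\left(Q + 17\right) 13 = \left(-14 + 17\right) 13 = 3 \cdot 13 = 39$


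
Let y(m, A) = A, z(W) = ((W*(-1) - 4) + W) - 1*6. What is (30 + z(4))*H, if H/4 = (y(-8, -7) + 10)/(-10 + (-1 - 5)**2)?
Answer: 120/13 ≈ 9.2308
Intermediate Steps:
z(W) = -10 (z(W) = ((-W - 4) + W) - 6 = ((-4 - W) + W) - 6 = -4 - 6 = -10)
H = 6/13 (H = 4*((-7 + 10)/(-10 + (-1 - 5)**2)) = 4*(3/(-10 + (-6)**2)) = 4*(3/(-10 + 36)) = 4*(3/26) = 6/13 ≈ 0.46154)
(30 + z(4))*H = (30 - 10)*(6/13) = 20*(6/13) = 120/13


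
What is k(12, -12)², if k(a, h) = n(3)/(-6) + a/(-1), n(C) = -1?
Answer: 5041/36 ≈ 140.03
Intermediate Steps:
k(a, h) = ⅙ - a (k(a, h) = -1/(-6) + a/(-1) = -1*(-⅙) + a*(-1) = ⅙ - a)
k(12, -12)² = (⅙ - 1*12)² = (⅙ - 12)² = (-71/6)² = 5041/36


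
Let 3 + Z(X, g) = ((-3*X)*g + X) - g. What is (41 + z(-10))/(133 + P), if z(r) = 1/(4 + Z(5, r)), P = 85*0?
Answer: 6807/22078 ≈ 0.30832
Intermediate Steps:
Z(X, g) = -3 + X - g - 3*X*g (Z(X, g) = -3 + (((-3*X)*g + X) - g) = -3 + ((-3*X*g + X) - g) = -3 + ((X - 3*X*g) - g) = -3 + (X - g - 3*X*g) = -3 + X - g - 3*X*g)
P = 0
z(r) = 1/(6 - 16*r) (z(r) = 1/(4 + (-3 + 5 - r - 3*5*r)) = 1/(4 + (-3 + 5 - r - 15*r)) = 1/(4 + (2 - 16*r)) = 1/(6 - 16*r))
(41 + z(-10))/(133 + P) = (41 - 1/(-6 + 16*(-10)))/(133 + 0) = (41 - 1/(-6 - 160))/133 = (41 - 1/(-166))*(1/133) = (41 - 1*(-1/166))*(1/133) = (41 + 1/166)*(1/133) = (6807/166)*(1/133) = 6807/22078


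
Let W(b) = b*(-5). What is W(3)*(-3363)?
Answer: 50445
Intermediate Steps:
W(b) = -5*b
W(3)*(-3363) = -5*3*(-3363) = -15*(-3363) = 50445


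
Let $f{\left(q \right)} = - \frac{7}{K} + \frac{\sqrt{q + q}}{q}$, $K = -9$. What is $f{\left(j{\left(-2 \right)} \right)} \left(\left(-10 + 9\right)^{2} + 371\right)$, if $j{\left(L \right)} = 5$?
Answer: $\frac{868}{3} + \frac{372 \sqrt{10}}{5} \approx 524.61$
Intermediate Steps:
$f{\left(q \right)} = \frac{7}{9} + \frac{\sqrt{2}}{\sqrt{q}}$ ($f{\left(q \right)} = - \frac{7}{-9} + \frac{\sqrt{q + q}}{q} = \left(-7\right) \left(- \frac{1}{9}\right) + \frac{\sqrt{2 q}}{q} = \frac{7}{9} + \frac{\sqrt{2} \sqrt{q}}{q} = \frac{7}{9} + \frac{\sqrt{2}}{\sqrt{q}}$)
$f{\left(j{\left(-2 \right)} \right)} \left(\left(-10 + 9\right)^{2} + 371\right) = \left(\frac{7}{9} + \frac{\sqrt{2}}{\sqrt{5}}\right) \left(\left(-10 + 9\right)^{2} + 371\right) = \left(\frac{7}{9} + \sqrt{2} \frac{\sqrt{5}}{5}\right) \left(\left(-1\right)^{2} + 371\right) = \left(\frac{7}{9} + \frac{\sqrt{10}}{5}\right) \left(1 + 371\right) = \left(\frac{7}{9} + \frac{\sqrt{10}}{5}\right) 372 = \frac{868}{3} + \frac{372 \sqrt{10}}{5}$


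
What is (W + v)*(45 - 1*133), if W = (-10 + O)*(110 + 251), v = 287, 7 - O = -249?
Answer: -7840184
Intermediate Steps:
O = 256 (O = 7 - 1*(-249) = 7 + 249 = 256)
W = 88806 (W = (-10 + 256)*(110 + 251) = 246*361 = 88806)
(W + v)*(45 - 1*133) = (88806 + 287)*(45 - 1*133) = 89093*(45 - 133) = 89093*(-88) = -7840184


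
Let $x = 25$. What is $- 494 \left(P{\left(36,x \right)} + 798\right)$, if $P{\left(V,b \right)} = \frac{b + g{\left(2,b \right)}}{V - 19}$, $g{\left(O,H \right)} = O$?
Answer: $- \frac{6714942}{17} \approx -3.95 \cdot 10^{5}$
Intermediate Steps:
$P{\left(V,b \right)} = \frac{2 + b}{-19 + V}$ ($P{\left(V,b \right)} = \frac{b + 2}{V - 19} = \frac{2 + b}{-19 + V}$)
$- 494 \left(P{\left(36,x \right)} + 798\right) = - 494 \left(\frac{2 + 25}{-19 + 36} + 798\right) = - 494 \left(\frac{1}{17} \cdot 27 + 798\right) = - 494 \left(\frac{27}{17} + 798\right) = \left(-494\right) \frac{13593}{17} = - \frac{6714942}{17}$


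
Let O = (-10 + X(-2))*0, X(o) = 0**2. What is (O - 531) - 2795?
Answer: -3326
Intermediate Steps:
X(o) = 0
O = 0 (O = (-10 + 0)*0 = -10*0 = 0)
(O - 531) - 2795 = (0 - 531) - 2795 = -531 - 2795 = -3326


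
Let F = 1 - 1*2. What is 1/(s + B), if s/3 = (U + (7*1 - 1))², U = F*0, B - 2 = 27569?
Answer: 1/27679 ≈ 3.6128e-5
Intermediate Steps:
B = 27571 (B = 2 + 27569 = 27571)
F = -1 (F = 1 - 2 = -1)
U = 0 (U = -1*0 = 0)
s = 108 (s = 3*(0 + (7*1 - 1))² = 3*(0 + (7 - 1))² = 3*(0 + 6)² = 3*6² = 3*36 = 108)
1/(s + B) = 1/(108 + 27571) = 1/27679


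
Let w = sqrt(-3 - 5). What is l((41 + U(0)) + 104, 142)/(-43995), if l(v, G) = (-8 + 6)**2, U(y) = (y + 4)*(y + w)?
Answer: -4/43995 ≈ -9.0919e-5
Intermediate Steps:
w = 2*I*sqrt(2) (w = sqrt(-8) = 2*I*sqrt(2) ≈ 2.8284*I)
U(y) = (4 + y)*(y + 2*I*sqrt(2)) (U(y) = (y + 4)*(y + 2*I*sqrt(2)) = (4 + y)*(y + 2*I*sqrt(2)))
l(v, G) = 4 (l(v, G) = (-2)**2 = 4)
l((41 + U(0)) + 104, 142)/(-43995) = 4/(-43995) = 4*(-1/43995) = -4/43995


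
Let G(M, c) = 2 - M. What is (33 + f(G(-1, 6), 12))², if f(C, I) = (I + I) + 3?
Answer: 3600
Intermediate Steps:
f(C, I) = 3 + 2*I (f(C, I) = 2*I + 3 = 3 + 2*I)
(33 + f(G(-1, 6), 12))² = (33 + (3 + 2*12))² = (33 + (3 + 24))² = (33 + 27)² = 60² = 3600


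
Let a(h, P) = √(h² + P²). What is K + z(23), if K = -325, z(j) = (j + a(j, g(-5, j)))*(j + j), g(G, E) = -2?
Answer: 733 + 46*√533 ≈ 1795.0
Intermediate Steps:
a(h, P) = √(P² + h²)
z(j) = 2*j*(j + √(4 + j²)) (z(j) = (j + √((-2)² + j²))*(j + j) = (j + √(4 + j²))*(2*j) = 2*j*(j + √(4 + j²)))
K + z(23) = -325 + 2*23*(23 + √(4 + 23²)) = -325 + 2*23*(23 + √(4 + 529)) = -325 + 2*23*(23 + √533) = -325 + (1058 + 46*√533) = 733 + 46*√533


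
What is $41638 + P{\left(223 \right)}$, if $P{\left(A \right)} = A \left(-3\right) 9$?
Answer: $35617$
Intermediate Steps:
$P{\left(A \right)} = - 27 A$ ($P{\left(A \right)} = - 3 A 9 = - 27 A$)
$41638 + P{\left(223 \right)} = 41638 - 6021 = 35617$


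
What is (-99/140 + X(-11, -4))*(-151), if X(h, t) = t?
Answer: 99509/140 ≈ 710.78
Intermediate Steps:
(-99/140 + X(-11, -4))*(-151) = (-99/140 - 4)*(-151) = -659/140*(-151) = 99509/140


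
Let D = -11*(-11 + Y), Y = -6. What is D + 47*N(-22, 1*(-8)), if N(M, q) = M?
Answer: -847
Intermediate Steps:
D = 187 (D = -11*(-11 - 6) = -11*(-17) = 187)
D + 47*N(-22, 1*(-8)) = 187 + 47*(-22) = 187 - 1034 = -847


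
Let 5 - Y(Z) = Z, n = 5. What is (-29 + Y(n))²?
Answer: 841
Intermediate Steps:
Y(Z) = 5 - Z
(-29 + Y(n))² = (-29 + (5 - 1*5))² = (-29 + (5 - 5))² = (-29 + 0)² = (-29)² = 841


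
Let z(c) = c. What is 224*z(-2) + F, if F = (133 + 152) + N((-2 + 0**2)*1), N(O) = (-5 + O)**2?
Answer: -114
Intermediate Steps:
F = 334 (F = (133 + 152) + (-5 + (-2 + 0**2)*1)**2 = 285 + (-5 + (-2 + 0)*1)**2 = 285 + (-5 - 2*1)**2 = 285 + (-5 - 2)**2 = 285 + (-7)**2 = 285 + 49 = 334)
224*z(-2) + F = 224*(-2) + 334 = -448 + 334 = -114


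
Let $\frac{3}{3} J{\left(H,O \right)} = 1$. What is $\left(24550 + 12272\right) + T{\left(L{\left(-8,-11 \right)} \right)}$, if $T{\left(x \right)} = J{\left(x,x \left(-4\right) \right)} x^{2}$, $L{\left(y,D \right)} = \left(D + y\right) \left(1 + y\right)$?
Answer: $54511$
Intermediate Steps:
$J{\left(H,O \right)} = 1$
$L{\left(y,D \right)} = \left(1 + y\right) \left(D + y\right)$
$T{\left(x \right)} = x^{2}$ ($T{\left(x \right)} = 1 x^{2} = x^{2}$)
$\left(24550 + 12272\right) + T{\left(L{\left(-8,-11 \right)} \right)} = \left(24550 + 12272\right) + \left(-11 - 8 + \left(-8\right)^{2} - -88\right)^{2} = 36822 + \left(-11 - 8 + 64 + 88\right)^{2} = 36822 + 133^{2} = 36822 + 17689 = 54511$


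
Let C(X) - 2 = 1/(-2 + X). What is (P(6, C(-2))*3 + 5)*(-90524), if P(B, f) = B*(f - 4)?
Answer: 3213602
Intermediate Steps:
C(X) = 2 + 1/(-2 + X)
P(B, f) = B*(-4 + f)
(P(6, C(-2))*3 + 5)*(-90524) = ((6*(-4 + (-3 + 2*(-2))/(-2 - 2)))*3 + 5)*(-90524) = ((6*(-4 + (-3 - 4)/(-4)))*3 + 5)*(-90524) = ((6*(-4 - 1/4*(-7)))*3 + 5)*(-90524) = ((6*(-4 + 7/4))*3 + 5)*(-90524) = ((6*(-9/4))*3 + 5)*(-90524) = (-27/2*3 + 5)*(-90524) = (-81/2 + 5)*(-90524) = -71/2*(-90524) = 3213602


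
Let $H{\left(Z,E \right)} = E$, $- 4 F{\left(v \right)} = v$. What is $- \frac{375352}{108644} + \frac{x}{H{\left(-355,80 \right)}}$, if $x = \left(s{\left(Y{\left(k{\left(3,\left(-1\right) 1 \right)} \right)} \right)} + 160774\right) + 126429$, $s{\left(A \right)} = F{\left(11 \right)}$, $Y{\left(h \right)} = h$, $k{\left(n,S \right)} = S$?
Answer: $\frac{31172555801}{8691520} \approx 3586.5$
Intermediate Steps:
$F{\left(v \right)} = - \frac{v}{4}$
$s{\left(A \right)} = - \frac{11}{4}$ ($s{\left(A \right)} = \left(- \frac{1}{4}\right) 11 = - \frac{11}{4}$)
$x = \frac{1148801}{4}$ ($x = \left(- \frac{11}{4} + 160774\right) + 126429 = \frac{643085}{4} + 126429 = \frac{1148801}{4} \approx 2.872 \cdot 10^{5}$)
$- \frac{375352}{108644} + \frac{x}{H{\left(-355,80 \right)}} = - \frac{375352}{108644} + \frac{1148801}{4 \cdot 80} = \left(-375352\right) \frac{1}{108644} + \frac{1148801}{4} \cdot \frac{1}{80} = - \frac{93838}{27161} + \frac{1148801}{320} = \frac{31172555801}{8691520}$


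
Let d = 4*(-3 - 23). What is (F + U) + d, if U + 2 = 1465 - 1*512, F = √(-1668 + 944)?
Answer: 847 + 2*I*√181 ≈ 847.0 + 26.907*I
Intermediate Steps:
d = -104 (d = 4*(-26) = -104)
F = 2*I*√181 (F = √(-724) = 2*I*√181 ≈ 26.907*I)
U = 951 (U = -2 + (1465 - 1*512) = -2 + (1465 - 512) = -2 + 953 = 951)
(F + U) + d = (2*I*√181 + 951) - 104 = (951 + 2*I*√181) - 104 = 847 + 2*I*√181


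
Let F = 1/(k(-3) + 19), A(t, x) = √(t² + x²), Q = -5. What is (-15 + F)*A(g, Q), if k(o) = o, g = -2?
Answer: -239*√29/16 ≈ -80.441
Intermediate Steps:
F = 1/16 (F = 1/(-3 + 19) = 1/16 ≈ 0.062500)
(-15 + F)*A(g, Q) = (-15 + 1/16)*√((-2)² + (-5)²) = -239*√(4 + 25)/16 = -239*√29/16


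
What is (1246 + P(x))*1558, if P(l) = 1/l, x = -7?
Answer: 13587318/7 ≈ 1.9410e+6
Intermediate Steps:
(1246 + P(x))*1558 = (1246 + 1/(-7))*1558 = (1246 - 1/7)*1558 = (8721/7)*1558 = 13587318/7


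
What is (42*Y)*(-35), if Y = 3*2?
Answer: -8820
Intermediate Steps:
Y = 6
(42*Y)*(-35) = (42*6)*(-35) = 252*(-35) = -8820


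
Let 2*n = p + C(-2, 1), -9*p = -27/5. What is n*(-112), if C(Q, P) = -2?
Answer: 392/5 ≈ 78.400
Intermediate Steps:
p = ⅗ (p = -(-3)/5 = -⅑*(-27/5) = ⅗ ≈ 0.60000)
n = -7/10 (n = (⅗ - 2)/2 = (½)*(-7/5) = -7/10 ≈ -0.70000)
n*(-112) = -7/10*(-112) = 392/5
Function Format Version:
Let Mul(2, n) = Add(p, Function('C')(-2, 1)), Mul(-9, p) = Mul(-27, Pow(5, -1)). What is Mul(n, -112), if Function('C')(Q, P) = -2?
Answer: Rational(392, 5) ≈ 78.400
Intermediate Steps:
p = Rational(3, 5) (p = Mul(Rational(-1, 9), Mul(-27, Pow(5, -1))) = Mul(Rational(-1, 9), Mul(-27, Rational(1, 5))) = Mul(Rational(-1, 9), Rational(-27, 5)) = Rational(3, 5) ≈ 0.60000)
n = Rational(-7, 10) (n = Mul(Rational(1, 2), Add(Rational(3, 5), -2)) = Mul(Rational(1, 2), Rational(-7, 5)) = Rational(-7, 10) ≈ -0.70000)
Mul(n, -112) = Mul(Rational(-7, 10), -112) = Rational(392, 5)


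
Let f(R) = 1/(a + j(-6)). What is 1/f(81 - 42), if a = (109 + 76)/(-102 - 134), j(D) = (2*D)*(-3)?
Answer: 8311/236 ≈ 35.216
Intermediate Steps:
j(D) = -6*D
a = -185/236 (a = 185/(-236) = 185*(-1/236) = -185/236 ≈ -0.78390)
f(R) = 236/8311 (f(R) = 1/(-185/236 - 6*(-6)) = 1/(-185/236 + 36) = 1/(8311/236) = 236/8311)
1/f(81 - 42) = 1/(236/8311) = 8311/236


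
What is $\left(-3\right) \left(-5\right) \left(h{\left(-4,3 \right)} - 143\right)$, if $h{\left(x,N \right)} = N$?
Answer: $-2100$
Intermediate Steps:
$\left(-3\right) \left(-5\right) \left(h{\left(-4,3 \right)} - 143\right) = \left(-3\right) \left(-5\right) \left(3 - 143\right) = 15 \left(-140\right) = -2100$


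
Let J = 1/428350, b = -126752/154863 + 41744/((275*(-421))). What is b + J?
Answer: -72440057342459/61440001275510 ≈ -1.1790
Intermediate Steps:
b = -21139313872/17929263825 (b = -126752*1/154863 + 41744/(-115775) = -126752/154863 + 41744*(-1/115775) = -126752/154863 - 41744/115775 = -21139313872/17929263825 ≈ -1.1790)
J = 1/428350 ≈ 2.3345e-6
b + J = -21139313872/17929263825 + 1/428350 = -72440057342459/61440001275510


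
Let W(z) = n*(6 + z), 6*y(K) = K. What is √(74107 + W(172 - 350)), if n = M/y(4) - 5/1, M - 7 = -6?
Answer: 3*√8301 ≈ 273.33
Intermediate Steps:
M = 1 (M = 7 - 6 = 1)
y(K) = K/6
n = -7/2 (n = 1/((⅙)*4) - 5/1 = 1/(⅔) - 5*1 = 1*(3/2) - 5 = 3/2 - 5 = -7/2 ≈ -3.5000)
W(z) = -21 - 7*z/2 (W(z) = -7*(6 + z)/2 = -21 - 7*z/2)
√(74107 + W(172 - 350)) = √(74107 + (-21 - 7*(172 - 350)/2)) = √(74107 + (-21 - 7/2*(-178))) = √(74107 + (-21 + 623)) = √(74107 + 602) = √74709 = 3*√8301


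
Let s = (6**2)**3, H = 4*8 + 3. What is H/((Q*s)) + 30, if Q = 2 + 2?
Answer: 5598755/186624 ≈ 30.000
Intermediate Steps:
H = 35 (H = 32 + 3 = 35)
s = 46656 (s = 36**3 = 46656)
Q = 4
H/((Q*s)) + 30 = 35/((4*46656)) + 30 = 35/186624 + 30 = 5598755/186624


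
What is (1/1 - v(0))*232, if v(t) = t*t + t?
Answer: 232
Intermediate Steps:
v(t) = t + t**2 (v(t) = t**2 + t = t + t**2)
(1/1 - v(0))*232 = (1/1 - 0*(1 + 0))*232 = (1 - 0)*232 = (1 - 1*0)*232 = (1 + 0)*232 = 1*232 = 232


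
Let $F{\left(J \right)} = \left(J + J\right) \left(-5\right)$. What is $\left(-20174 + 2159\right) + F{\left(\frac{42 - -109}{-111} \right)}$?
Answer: $- \frac{1998155}{111} \approx -18001.0$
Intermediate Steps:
$F{\left(J \right)} = - 10 J$ ($F{\left(J \right)} = 2 J \left(-5\right) = - 10 J$)
$\left(-20174 + 2159\right) + F{\left(\frac{42 - -109}{-111} \right)} = \left(-20174 + 2159\right) - 10 \frac{42 - -109}{-111} = -18015 - 10 \left(42 + 109\right) \left(- \frac{1}{111}\right) = -18015 - 10 \cdot 151 \left(- \frac{1}{111}\right) = -18015 - - \frac{1510}{111} = -18015 + \frac{1510}{111} = - \frac{1998155}{111}$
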